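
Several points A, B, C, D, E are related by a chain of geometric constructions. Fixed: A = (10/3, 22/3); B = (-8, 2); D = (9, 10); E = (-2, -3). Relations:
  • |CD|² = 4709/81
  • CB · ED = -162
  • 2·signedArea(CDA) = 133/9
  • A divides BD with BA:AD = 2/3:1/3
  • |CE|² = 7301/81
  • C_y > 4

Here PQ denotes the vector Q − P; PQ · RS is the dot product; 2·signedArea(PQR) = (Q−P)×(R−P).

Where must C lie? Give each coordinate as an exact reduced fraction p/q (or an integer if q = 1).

C = (31/9, 43/9)

1. C_x = 31/9  [CB · ED = -162 ∩ 2·signedArea(CDA) = 133/9]
2. C_y = 43/9  [CB · ED = -162 ∩ 2·signedArea(CDA) = 133/9]
   → C = (31/9, 43/9)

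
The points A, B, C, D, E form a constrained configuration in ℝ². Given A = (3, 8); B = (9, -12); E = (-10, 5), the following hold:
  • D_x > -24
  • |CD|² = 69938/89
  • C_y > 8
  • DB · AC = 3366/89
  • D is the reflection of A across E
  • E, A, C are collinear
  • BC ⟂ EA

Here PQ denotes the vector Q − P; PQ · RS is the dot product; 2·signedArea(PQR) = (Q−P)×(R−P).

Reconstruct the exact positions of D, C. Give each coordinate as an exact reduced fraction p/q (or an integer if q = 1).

C = (384/89, 739/89)
D = (-23, 2)

1. D_x = -23  [D is the reflection of A across E]
2. D_y = 2  [D is the reflection of A across E]
   → D = (-23, 2)
3. C_x = 384/89  [E, A, C are collinear ∩ BC ⟂ EA]
4. C_y = 739/89  [E, A, C are collinear ∩ BC ⟂ EA]
   → C = (384/89, 739/89)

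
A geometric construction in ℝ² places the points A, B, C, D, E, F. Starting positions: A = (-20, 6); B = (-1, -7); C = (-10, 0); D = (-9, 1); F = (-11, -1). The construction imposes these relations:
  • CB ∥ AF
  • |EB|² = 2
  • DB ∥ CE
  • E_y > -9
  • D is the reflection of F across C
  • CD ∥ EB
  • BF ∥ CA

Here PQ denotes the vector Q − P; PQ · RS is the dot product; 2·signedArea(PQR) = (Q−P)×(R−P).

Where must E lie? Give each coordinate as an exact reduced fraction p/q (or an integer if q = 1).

E = (-2, -8)

1. E_x = -2  [CD ∥ EB ∩ DB ∥ CE]
2. E_y = -8  [CD ∥ EB ∩ DB ∥ CE]
   → E = (-2, -8)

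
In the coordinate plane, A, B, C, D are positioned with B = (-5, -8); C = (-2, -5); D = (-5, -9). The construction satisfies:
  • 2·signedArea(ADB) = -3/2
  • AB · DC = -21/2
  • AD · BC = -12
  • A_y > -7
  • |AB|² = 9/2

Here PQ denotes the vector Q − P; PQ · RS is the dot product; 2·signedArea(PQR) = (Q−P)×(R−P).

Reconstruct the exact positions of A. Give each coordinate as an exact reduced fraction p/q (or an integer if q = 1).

1. A_x = -7/2  [2·signedArea(ADB) = -3/2 ∩ AB · DC = -21/2]
2. A_y = -13/2  [2·signedArea(ADB) = -3/2 ∩ AB · DC = -21/2]
   → A = (-7/2, -13/2)

A = (-7/2, -13/2)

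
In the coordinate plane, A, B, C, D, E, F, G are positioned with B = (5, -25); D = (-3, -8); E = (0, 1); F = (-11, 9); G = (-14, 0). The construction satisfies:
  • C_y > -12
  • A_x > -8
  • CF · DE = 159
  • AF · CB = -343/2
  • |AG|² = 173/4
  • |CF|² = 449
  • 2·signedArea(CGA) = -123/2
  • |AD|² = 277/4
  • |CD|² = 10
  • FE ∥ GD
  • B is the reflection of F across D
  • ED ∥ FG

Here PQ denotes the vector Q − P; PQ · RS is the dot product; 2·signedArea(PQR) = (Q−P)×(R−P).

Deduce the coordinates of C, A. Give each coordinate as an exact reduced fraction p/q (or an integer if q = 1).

1. C_x = -4  [line -3·x + -9·y + -111 = 0 ∩ |CD|² = 10]
2. C_y = -11  [line -3·x + -9·y + -111 = 0 ∩ |CD|² = 10]
   → C = (-4, -11)
3. A_x = -15/2  [2·signedArea(CGA) = -123/2 ∩ AF · CB = -343/2]
4. A_y = -1  [2·signedArea(CGA) = -123/2 ∩ AF · CB = -343/2]
   → A = (-15/2, -1)

A = (-15/2, -1)
C = (-4, -11)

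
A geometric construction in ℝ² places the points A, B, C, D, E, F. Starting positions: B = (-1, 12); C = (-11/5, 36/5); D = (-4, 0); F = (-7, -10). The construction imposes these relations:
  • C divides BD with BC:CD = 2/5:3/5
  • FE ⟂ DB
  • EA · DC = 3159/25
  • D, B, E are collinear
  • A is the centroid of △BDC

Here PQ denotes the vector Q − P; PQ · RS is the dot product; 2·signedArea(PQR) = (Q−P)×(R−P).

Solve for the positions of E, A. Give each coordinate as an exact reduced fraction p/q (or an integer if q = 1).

A = (-12/5, 32/5)
E = (-111/17, -172/17)

1. E_x = -111/17  [D, B, E are collinear ∩ FE ⟂ DB]
2. E_y = -172/17  [D, B, E are collinear ∩ FE ⟂ DB]
   → E = (-111/17, -172/17)
3. A_x = -12/5  [A is the centroid of △BDC]
4. A_y = 32/5  [A is the centroid of △BDC]
   → A = (-12/5, 32/5)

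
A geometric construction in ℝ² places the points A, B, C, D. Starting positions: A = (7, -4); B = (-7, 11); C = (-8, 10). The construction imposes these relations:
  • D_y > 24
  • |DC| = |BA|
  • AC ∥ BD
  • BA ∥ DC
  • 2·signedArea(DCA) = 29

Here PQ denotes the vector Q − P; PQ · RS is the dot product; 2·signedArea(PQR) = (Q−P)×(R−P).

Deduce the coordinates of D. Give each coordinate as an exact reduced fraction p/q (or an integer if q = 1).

1. D_x = -22  [BA ∥ DC ∩ AC ∥ BD]
2. D_y = 25  [BA ∥ DC ∩ AC ∥ BD]
   → D = (-22, 25)

D = (-22, 25)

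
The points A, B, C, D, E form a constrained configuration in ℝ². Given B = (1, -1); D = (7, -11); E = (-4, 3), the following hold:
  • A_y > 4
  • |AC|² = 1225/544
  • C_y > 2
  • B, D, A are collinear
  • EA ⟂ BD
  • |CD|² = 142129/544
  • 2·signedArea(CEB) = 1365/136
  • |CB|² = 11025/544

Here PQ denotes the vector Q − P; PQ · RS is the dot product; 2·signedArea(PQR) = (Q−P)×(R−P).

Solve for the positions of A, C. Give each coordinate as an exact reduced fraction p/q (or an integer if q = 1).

A = (-71/34, 141/34)
C = (-179/136, 389/136)

1. A_x = -71/34  [B, D, A are collinear ∩ EA ⟂ BD]
2. A_y = 141/34  [B, D, A are collinear ∩ EA ⟂ BD]
   → A = (-71/34, 141/34)
3. C_x = -179/136  [line 4·x + 5·y + -1229/136 = 0 ∩ |CB|² = 11025/544]
4. C_y = 389/136  [line 4·x + 5·y + -1229/136 = 0 ∩ |CB|² = 11025/544]
   → C = (-179/136, 389/136)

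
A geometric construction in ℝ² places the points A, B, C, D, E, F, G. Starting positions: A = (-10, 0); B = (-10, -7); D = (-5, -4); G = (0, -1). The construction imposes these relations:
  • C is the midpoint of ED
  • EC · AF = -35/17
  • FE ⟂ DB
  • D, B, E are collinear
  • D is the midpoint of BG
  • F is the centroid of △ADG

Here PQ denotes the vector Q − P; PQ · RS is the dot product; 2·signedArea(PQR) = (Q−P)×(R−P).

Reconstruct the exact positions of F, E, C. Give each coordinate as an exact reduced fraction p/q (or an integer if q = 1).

C = (-305/68, -251/68)
E = (-135/34, -115/34)
F = (-5, -5/3)

1. F_x = -5  [F is the centroid of △ADG]
2. F_y = -5/3  [F is the centroid of △ADG]
   → F = (-5, -5/3)
3. E_x = -135/34  [D, B, E are collinear ∩ FE ⟂ DB]
4. E_y = -115/34  [D, B, E are collinear ∩ FE ⟂ DB]
   → E = (-135/34, -115/34)
5. C_x = -305/68  [C is the midpoint of ED]
6. C_y = -251/68  [C is the midpoint of ED]
   → C = (-305/68, -251/68)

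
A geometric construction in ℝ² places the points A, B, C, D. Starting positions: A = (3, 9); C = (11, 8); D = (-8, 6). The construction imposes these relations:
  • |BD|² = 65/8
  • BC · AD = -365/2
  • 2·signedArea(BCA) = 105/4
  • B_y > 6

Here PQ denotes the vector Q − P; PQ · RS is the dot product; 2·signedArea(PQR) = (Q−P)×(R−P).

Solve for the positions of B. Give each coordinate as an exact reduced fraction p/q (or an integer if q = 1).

B = (-21/4, 27/4)

1. B_x = -21/4  [BC · AD = -365/2 ∩ 2·signedArea(BCA) = 105/4]
2. B_y = 27/4  [BC · AD = -365/2 ∩ 2·signedArea(BCA) = 105/4]
   → B = (-21/4, 27/4)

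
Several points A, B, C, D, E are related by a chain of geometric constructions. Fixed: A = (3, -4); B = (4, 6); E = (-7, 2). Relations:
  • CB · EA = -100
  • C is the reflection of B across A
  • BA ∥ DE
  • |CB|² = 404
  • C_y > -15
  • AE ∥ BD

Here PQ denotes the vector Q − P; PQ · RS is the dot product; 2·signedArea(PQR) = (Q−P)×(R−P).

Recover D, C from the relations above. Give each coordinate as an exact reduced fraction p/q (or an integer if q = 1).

C = (2, -14)
D = (-6, 12)

1. D_x = -6  [BA ∥ DE ∩ AE ∥ BD]
2. D_y = 12  [BA ∥ DE ∩ AE ∥ BD]
   → D = (-6, 12)
3. C_x = 2  [C is the reflection of B across A]
4. C_y = -14  [C is the reflection of B across A]
   → C = (2, -14)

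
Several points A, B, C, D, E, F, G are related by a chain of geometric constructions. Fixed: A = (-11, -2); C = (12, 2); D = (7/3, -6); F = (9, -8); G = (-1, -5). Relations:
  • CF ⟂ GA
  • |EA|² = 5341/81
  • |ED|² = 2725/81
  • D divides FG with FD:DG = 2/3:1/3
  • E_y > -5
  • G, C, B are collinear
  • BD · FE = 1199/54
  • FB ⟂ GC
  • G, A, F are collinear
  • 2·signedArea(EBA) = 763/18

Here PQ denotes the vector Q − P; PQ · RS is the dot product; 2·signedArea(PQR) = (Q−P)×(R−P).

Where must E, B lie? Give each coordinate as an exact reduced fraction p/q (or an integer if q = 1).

1. B_x = 11/2  [G, C, B are collinear ∩ FB ⟂ GC]
2. B_y = -3/2  [G, C, B are collinear ∩ FB ⟂ GC]
   → B = (11/2, -3/2)
3. E_x = -29/9  [2·signedArea(EBA) = 763/18 ∩ BD · FE = 1199/54]
4. E_y = -13/3  [2·signedArea(EBA) = 763/18 ∩ BD · FE = 1199/54]
   → E = (-29/9, -13/3)

B = (11/2, -3/2)
E = (-29/9, -13/3)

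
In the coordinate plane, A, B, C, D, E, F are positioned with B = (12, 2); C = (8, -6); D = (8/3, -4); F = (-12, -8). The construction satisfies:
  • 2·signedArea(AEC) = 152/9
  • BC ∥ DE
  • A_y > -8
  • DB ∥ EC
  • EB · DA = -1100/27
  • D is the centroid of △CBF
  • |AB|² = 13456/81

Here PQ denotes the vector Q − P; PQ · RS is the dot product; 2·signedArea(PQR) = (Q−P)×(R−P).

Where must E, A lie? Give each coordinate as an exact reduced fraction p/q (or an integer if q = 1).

A = (28/9, -22/3)
E = (-4/3, -12)

1. E_x = -4/3  [DB ∥ EC ∩ BC ∥ DE]
2. E_y = -12  [DB ∥ EC ∩ BC ∥ DE]
   → E = (-4/3, -12)
3. A_x = 28/9  [2·signedArea(AEC) = 152/9 ∩ EB · DA = -1100/27]
4. A_y = -22/3  [2·signedArea(AEC) = 152/9 ∩ EB · DA = -1100/27]
   → A = (28/9, -22/3)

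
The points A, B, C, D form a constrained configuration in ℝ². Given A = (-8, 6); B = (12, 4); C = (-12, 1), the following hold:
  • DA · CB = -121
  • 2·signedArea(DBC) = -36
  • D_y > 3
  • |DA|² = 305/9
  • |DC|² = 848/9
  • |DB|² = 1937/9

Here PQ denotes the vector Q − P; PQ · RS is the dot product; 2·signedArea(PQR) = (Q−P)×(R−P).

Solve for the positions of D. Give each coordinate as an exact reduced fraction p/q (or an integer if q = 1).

1. D_x = -8/3  [2·signedArea(DBC) = -36 ∩ DA · CB = -121]
2. D_y = 11/3  [2·signedArea(DBC) = -36 ∩ DA · CB = -121]
   → D = (-8/3, 11/3)

D = (-8/3, 11/3)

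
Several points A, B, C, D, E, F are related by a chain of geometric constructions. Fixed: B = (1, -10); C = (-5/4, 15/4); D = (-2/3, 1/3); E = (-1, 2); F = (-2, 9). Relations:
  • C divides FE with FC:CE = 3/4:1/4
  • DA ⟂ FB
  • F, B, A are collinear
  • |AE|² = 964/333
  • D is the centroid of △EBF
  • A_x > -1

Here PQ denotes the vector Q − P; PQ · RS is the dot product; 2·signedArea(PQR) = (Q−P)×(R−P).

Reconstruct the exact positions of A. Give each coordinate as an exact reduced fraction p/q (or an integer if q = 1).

1. A_x = -117/185  [F, B, A are collinear ∩ DA ⟂ FB]
2. A_y = 188/555  [F, B, A are collinear ∩ DA ⟂ FB]
   → A = (-117/185, 188/555)

A = (-117/185, 188/555)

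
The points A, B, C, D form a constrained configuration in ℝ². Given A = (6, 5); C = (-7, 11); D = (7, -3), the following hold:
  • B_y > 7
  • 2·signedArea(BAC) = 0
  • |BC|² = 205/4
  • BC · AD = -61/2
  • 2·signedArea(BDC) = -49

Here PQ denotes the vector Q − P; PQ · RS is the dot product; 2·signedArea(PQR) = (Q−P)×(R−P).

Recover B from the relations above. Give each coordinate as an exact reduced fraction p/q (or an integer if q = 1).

B = (-1/2, 8)

1. B_x = -1/2  [2·signedArea(BAC) = 0 ∩ 2·signedArea(BDC) = -49]
2. B_y = 8  [2·signedArea(BAC) = 0 ∩ 2·signedArea(BDC) = -49]
   → B = (-1/2, 8)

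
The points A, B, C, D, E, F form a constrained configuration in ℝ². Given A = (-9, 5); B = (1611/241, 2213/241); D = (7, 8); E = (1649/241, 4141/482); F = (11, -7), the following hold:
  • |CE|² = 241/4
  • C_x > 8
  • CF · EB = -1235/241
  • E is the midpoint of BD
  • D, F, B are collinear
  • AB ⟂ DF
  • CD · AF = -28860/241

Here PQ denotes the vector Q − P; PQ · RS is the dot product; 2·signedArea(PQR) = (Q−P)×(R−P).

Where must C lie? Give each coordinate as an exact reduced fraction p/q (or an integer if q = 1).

C = (2131/241, 263/241)

1. C_x = 2131/241  [CF · EB = -1235/241 ∩ CD · AF = -28860/241]
2. C_y = 263/241  [CF · EB = -1235/241 ∩ CD · AF = -28860/241]
   → C = (2131/241, 263/241)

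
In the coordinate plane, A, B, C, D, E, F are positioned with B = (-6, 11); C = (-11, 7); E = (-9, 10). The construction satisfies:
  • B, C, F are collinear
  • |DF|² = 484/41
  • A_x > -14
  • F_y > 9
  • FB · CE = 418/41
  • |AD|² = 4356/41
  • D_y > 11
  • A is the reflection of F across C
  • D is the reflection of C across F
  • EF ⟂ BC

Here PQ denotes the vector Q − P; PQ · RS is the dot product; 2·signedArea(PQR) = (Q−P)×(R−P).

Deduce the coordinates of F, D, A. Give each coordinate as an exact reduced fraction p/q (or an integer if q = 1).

A = (-561/41, 199/41)
D = (-231/41, 463/41)
F = (-341/41, 375/41)

1. F_x = -341/41  [B, C, F are collinear ∩ EF ⟂ BC]
2. F_y = 375/41  [B, C, F are collinear ∩ EF ⟂ BC]
   → F = (-341/41, 375/41)
3. D_x = -231/41  [D is the reflection of C across F]
4. D_y = 463/41  [D is the reflection of C across F]
   → D = (-231/41, 463/41)
5. A_x = -561/41  [A is the reflection of F across C]
6. A_y = 199/41  [A is the reflection of F across C]
   → A = (-561/41, 199/41)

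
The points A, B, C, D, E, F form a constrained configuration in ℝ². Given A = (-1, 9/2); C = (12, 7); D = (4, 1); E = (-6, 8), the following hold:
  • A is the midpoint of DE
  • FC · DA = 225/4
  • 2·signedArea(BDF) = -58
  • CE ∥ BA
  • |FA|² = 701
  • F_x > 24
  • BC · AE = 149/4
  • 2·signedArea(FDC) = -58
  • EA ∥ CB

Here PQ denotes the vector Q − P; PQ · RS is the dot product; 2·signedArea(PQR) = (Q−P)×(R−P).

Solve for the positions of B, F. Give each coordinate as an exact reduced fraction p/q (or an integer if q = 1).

B = (17, 7/2)
F = (25, 19/2)

1. B_x = 17  [CE ∥ BA ∩ EA ∥ CB]
2. B_y = 7/2  [CE ∥ BA ∩ EA ∥ CB]
   → B = (17, 7/2)
3. F_x = 25  [2·signedArea(FDC) = -58 ∩ FC · DA = 225/4]
4. F_y = 19/2  [2·signedArea(FDC) = -58 ∩ FC · DA = 225/4]
   → F = (25, 19/2)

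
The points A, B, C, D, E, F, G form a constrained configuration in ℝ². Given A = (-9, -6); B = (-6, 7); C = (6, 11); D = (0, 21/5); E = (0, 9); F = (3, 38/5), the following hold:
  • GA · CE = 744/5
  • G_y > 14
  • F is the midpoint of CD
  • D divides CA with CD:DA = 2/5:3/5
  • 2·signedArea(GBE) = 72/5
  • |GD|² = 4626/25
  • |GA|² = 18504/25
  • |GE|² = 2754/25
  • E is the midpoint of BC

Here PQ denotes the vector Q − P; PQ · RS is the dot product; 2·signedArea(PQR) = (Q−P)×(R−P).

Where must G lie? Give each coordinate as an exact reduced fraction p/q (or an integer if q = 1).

1. G_x = 9  [2·signedArea(GBE) = 72/5 ∩ GA · CE = 744/5]
2. G_y = 72/5  [2·signedArea(GBE) = 72/5 ∩ GA · CE = 744/5]
   → G = (9, 72/5)

G = (9, 72/5)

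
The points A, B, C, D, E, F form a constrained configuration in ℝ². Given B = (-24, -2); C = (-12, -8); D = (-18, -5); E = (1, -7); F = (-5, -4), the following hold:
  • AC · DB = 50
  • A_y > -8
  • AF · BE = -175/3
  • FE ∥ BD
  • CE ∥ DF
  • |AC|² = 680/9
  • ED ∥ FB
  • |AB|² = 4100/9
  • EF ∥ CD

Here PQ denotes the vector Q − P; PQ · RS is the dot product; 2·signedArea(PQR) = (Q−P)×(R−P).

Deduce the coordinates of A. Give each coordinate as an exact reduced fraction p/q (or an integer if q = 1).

1. A_x = -10/3  [AC · DB = 50 ∩ AF · BE = -175/3]
2. A_y = -22/3  [AC · DB = 50 ∩ AF · BE = -175/3]
   → A = (-10/3, -22/3)

A = (-10/3, -22/3)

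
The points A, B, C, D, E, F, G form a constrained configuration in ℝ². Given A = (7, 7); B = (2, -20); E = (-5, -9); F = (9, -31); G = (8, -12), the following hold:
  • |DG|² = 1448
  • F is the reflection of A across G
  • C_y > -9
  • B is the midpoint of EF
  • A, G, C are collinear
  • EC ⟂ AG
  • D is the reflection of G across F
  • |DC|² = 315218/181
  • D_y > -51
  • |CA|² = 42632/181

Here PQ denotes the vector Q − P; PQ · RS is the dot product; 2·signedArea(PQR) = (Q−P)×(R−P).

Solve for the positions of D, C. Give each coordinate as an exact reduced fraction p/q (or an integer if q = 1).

1. D_x = 10  [D is the reflection of G across F]
2. D_y = -50  [D is the reflection of G across F]
   → D = (10, -50)
3. C_x = 1413/181  [A, G, C are collinear ∩ EC ⟂ AG]
4. C_y = -1507/181  [A, G, C are collinear ∩ EC ⟂ AG]
   → C = (1413/181, -1507/181)

C = (1413/181, -1507/181)
D = (10, -50)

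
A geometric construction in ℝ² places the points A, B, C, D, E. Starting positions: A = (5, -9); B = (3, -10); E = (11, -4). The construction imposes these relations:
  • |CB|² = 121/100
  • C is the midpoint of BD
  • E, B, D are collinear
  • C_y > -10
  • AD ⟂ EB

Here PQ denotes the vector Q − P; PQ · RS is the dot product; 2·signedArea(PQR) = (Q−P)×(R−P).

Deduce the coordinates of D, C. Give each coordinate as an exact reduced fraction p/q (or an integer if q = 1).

1. D_x = 119/25  [E, B, D are collinear ∩ AD ⟂ EB]
2. D_y = -217/25  [E, B, D are collinear ∩ AD ⟂ EB]
   → D = (119/25, -217/25)
3. C_x = 97/25  [C is the midpoint of BD]
4. C_y = -467/50  [C is the midpoint of BD]
   → C = (97/25, -467/50)

C = (97/25, -467/50)
D = (119/25, -217/25)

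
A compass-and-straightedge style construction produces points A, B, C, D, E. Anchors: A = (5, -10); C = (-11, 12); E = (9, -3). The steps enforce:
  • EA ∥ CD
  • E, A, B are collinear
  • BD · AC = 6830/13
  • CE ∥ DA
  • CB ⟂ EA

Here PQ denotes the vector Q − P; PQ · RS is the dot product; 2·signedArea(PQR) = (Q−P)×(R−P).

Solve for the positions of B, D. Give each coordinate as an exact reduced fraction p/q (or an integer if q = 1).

B = (137/13, -4/13)
D = (-15, 5)

1. B_x = 137/13  [E, A, B are collinear ∩ CB ⟂ EA]
2. B_y = -4/13  [E, A, B are collinear ∩ CB ⟂ EA]
   → B = (137/13, -4/13)
3. D_x = -15  [CE ∥ DA ∩ EA ∥ CD]
4. D_y = 5  [CE ∥ DA ∩ EA ∥ CD]
   → D = (-15, 5)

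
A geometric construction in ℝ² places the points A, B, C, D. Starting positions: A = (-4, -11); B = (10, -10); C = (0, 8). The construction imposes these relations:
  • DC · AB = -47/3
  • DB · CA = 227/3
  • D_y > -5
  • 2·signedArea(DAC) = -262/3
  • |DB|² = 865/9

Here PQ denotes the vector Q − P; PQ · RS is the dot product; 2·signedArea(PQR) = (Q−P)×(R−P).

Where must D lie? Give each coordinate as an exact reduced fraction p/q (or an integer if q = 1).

D = (2, -13/3)

1. D_x = 2  [2·signedArea(DAC) = -262/3 ∩ DC · AB = -47/3]
2. D_y = -13/3  [2·signedArea(DAC) = -262/3 ∩ DC · AB = -47/3]
   → D = (2, -13/3)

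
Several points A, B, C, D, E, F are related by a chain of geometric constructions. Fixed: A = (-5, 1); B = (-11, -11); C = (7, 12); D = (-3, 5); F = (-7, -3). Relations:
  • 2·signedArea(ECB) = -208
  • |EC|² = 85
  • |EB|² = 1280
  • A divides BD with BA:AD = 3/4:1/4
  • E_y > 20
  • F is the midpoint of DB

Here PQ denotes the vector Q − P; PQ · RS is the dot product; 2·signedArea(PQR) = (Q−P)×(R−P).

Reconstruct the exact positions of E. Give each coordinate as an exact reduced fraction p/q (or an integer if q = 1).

E = (5, 21)

1. E_x = 5  [line 23·x + -18·y + 263 = 0 ∩ |EC|² = 85]
2. E_y = 21  [line 23·x + -18·y + 263 = 0 ∩ |EC|² = 85]
   → E = (5, 21)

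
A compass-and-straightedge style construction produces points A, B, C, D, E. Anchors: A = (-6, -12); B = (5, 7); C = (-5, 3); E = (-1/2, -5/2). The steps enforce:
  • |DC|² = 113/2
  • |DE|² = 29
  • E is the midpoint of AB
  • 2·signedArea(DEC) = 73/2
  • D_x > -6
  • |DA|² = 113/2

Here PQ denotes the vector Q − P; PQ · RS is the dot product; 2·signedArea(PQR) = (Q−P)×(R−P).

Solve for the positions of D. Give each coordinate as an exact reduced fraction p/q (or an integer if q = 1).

1. D_x = -11/2  [line -11/2·x + -9/2·y + -101/2 = 0 ∩ |DC|² = 113/2]
2. D_y = -9/2  [line -11/2·x + -9/2·y + -101/2 = 0 ∩ |DC|² = 113/2]
   → D = (-11/2, -9/2)

D = (-11/2, -9/2)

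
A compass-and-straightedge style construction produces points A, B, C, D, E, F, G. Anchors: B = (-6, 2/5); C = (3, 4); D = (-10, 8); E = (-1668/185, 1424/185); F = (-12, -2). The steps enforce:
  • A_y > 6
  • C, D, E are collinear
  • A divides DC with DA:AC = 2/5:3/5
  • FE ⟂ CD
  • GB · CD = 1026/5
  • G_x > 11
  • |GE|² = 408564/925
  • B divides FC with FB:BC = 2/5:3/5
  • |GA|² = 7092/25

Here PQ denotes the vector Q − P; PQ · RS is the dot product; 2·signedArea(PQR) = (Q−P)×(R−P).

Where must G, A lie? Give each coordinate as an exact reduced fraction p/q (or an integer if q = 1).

1. G_x = 12  [line 13·x + -4·y + -628/5 = 0 ∩ |GE|² = 408564/925]
2. G_y = 38/5  [line 13·x + -4·y + -628/5 = 0 ∩ |GE|² = 408564/925]
   → G = (12, 38/5)
3. A_x = -24/5  [A divides DC with DA:AC = 2/5:3/5]
4. A_y = 32/5  [A divides DC with DA:AC = 2/5:3/5]
   → A = (-24/5, 32/5)

A = (-24/5, 32/5)
G = (12, 38/5)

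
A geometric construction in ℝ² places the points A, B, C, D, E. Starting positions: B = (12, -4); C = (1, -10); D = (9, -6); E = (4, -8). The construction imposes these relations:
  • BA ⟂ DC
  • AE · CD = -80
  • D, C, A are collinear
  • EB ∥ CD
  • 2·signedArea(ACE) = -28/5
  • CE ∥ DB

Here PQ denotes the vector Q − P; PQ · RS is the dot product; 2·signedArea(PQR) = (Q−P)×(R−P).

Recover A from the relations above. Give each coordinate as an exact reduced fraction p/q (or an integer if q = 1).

A = (61/5, -22/5)

1. A_x = 61/5  [D, C, A are collinear ∩ BA ⟂ DC]
2. A_y = -22/5  [D, C, A are collinear ∩ BA ⟂ DC]
   → A = (61/5, -22/5)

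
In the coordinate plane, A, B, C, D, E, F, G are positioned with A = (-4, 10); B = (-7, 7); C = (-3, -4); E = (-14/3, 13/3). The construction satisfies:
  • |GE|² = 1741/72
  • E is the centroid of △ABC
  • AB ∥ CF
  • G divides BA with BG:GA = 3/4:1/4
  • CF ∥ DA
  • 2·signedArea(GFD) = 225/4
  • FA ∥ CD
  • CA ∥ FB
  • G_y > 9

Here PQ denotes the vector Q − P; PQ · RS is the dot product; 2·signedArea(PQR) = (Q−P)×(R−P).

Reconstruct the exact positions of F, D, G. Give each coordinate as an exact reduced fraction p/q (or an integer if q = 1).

D = (-1, 13)
F = (-6, -7)
G = (-19/4, 37/4)

1. F_x = -6  [CA ∥ FB ∩ AB ∥ CF]
2. F_y = -7  [CA ∥ FB ∩ AB ∥ CF]
   → F = (-6, -7)
3. D_x = -1  [CF ∥ DA ∩ FA ∥ CD]
4. D_y = 13  [CF ∥ DA ∩ FA ∥ CD]
   → D = (-1, 13)
5. G_x = -19/4  [G divides BA with BG:GA = 3/4:1/4]
6. G_y = 37/4  [G divides BA with BG:GA = 3/4:1/4]
   → G = (-19/4, 37/4)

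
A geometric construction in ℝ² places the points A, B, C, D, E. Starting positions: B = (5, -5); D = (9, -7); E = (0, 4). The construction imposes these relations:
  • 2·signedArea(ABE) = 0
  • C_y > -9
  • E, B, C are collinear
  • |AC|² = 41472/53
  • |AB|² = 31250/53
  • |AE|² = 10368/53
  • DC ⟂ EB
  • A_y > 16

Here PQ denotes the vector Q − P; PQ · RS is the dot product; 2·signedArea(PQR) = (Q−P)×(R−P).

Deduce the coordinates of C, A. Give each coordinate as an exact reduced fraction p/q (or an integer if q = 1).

1. C_x = 360/53  [E, B, C are collinear ∩ DC ⟂ EB]
2. C_y = -436/53  [E, B, C are collinear ∩ DC ⟂ EB]
   → C = (360/53, -436/53)
3. A_x = -360/53  [line -9·x + -5·y + 20 = 0 ∩ |AC|² = 41472/53]
4. A_y = 860/53  [line -9·x + -5·y + 20 = 0 ∩ |AC|² = 41472/53]
   → A = (-360/53, 860/53)

A = (-360/53, 860/53)
C = (360/53, -436/53)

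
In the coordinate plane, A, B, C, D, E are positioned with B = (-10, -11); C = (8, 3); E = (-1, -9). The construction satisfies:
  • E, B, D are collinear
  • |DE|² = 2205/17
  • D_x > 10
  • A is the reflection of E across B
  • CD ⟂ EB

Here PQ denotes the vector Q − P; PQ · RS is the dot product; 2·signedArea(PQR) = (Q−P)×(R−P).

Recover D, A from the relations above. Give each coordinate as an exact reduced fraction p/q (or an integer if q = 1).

1. D_x = 172/17  [E, B, D are collinear ∩ CD ⟂ EB]
2. D_y = -111/17  [E, B, D are collinear ∩ CD ⟂ EB]
   → D = (172/17, -111/17)
3. A_x = -19  [A is the reflection of E across B]
4. A_y = -13  [A is the reflection of E across B]
   → A = (-19, -13)

A = (-19, -13)
D = (172/17, -111/17)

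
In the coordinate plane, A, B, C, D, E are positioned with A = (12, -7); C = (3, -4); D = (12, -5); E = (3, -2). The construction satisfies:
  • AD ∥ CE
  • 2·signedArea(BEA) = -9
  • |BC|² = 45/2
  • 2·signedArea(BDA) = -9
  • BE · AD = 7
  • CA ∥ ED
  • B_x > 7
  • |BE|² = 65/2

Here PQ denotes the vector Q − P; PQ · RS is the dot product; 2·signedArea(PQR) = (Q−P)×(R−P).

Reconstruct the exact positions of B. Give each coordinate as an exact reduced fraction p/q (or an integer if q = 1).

B = (15/2, -11/2)

1. B_x = 15/2  [2·signedArea(BDA) = -9 ∩ BE · AD = 7]
2. B_y = -11/2  [2·signedArea(BDA) = -9 ∩ BE · AD = 7]
   → B = (15/2, -11/2)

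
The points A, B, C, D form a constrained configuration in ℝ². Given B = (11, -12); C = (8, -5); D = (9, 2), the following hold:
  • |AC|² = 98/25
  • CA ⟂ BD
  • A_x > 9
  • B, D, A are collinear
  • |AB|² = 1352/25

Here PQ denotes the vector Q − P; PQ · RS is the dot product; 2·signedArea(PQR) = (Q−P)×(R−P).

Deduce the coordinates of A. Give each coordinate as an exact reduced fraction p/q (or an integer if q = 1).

1. A_x = 249/25  [B, D, A are collinear ∩ CA ⟂ BD]
2. A_y = -118/25  [B, D, A are collinear ∩ CA ⟂ BD]
   → A = (249/25, -118/25)

A = (249/25, -118/25)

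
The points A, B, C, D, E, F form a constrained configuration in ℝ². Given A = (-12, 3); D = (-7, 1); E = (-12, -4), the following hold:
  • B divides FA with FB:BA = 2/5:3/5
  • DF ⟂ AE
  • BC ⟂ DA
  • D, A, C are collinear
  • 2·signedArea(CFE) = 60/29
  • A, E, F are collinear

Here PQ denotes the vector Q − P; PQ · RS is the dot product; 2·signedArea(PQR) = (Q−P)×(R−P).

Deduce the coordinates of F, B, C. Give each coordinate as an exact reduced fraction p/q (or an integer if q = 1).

1. F_x = -12  [A, E, F are collinear ∩ DF ⟂ AE]
2. F_y = 1  [A, E, F are collinear ∩ DF ⟂ AE]
   → F = (-12, 1)
3. B_x = -12  [B divides FA with FB:BA = 2/5:3/5]
4. B_y = 9/5  [B divides FA with FB:BA = 2/5:3/5]
   → B = (-12, 9/5)
5. C_x = -336/29  [D, A, C are collinear ∩ BC ⟂ DA]
6. C_y = 411/145  [D, A, C are collinear ∩ BC ⟂ DA]
   → C = (-336/29, 411/145)

B = (-12, 9/5)
C = (-336/29, 411/145)
F = (-12, 1)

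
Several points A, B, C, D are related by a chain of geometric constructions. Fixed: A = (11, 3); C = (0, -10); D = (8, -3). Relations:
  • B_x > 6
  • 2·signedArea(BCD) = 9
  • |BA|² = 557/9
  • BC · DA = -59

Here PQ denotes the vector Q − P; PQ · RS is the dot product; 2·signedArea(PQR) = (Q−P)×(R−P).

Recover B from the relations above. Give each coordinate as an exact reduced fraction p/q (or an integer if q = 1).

B = (19/3, -10/3)

1. B_x = 19/3  [BC · DA = -59 ∩ 2·signedArea(BCD) = 9]
2. B_y = -10/3  [BC · DA = -59 ∩ 2·signedArea(BCD) = 9]
   → B = (19/3, -10/3)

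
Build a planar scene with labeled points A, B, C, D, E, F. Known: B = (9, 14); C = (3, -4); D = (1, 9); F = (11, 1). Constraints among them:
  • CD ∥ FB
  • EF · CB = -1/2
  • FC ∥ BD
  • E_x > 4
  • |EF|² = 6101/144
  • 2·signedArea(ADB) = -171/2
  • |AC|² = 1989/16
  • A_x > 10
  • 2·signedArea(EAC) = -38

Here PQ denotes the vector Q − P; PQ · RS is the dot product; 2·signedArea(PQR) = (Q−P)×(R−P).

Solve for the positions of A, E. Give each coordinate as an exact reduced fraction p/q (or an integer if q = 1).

1. A_x = 21/2  [line -5·x + 8·y + 37/2 = 0 ∩ |AC|² = 1989/16]
2. A_y = 17/4  [line -5·x + 8·y + 37/2 = 0 ∩ |AC|² = 1989/16]
   → A = (21/2, 17/4)
3. E_x = 29/6  [2·signedArea(EAC) = -38 ∩ EF · CB = -1/2]
4. E_y = 37/12  [2·signedArea(EAC) = -38 ∩ EF · CB = -1/2]
   → E = (29/6, 37/12)

A = (21/2, 17/4)
E = (29/6, 37/12)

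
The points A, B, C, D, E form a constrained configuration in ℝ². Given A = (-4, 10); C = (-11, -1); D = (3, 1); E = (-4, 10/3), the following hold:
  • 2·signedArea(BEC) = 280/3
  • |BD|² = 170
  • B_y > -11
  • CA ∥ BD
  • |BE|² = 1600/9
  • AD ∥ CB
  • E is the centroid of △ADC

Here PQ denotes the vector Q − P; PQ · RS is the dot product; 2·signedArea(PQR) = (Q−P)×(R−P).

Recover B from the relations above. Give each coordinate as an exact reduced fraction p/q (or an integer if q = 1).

B = (-4, -10)

1. B_x = -4  [CA ∥ BD ∩ AD ∥ CB]
2. B_y = -10  [CA ∥ BD ∩ AD ∥ CB]
   → B = (-4, -10)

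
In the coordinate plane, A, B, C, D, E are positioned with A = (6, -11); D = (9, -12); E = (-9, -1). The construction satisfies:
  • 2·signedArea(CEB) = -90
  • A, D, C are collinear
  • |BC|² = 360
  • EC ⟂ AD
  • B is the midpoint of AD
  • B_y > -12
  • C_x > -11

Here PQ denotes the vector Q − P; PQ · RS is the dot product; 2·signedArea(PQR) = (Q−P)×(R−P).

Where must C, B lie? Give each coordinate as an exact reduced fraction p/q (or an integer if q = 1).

1. C_x = -21/2  [A, D, C are collinear ∩ EC ⟂ AD]
2. C_y = -11/2  [A, D, C are collinear ∩ EC ⟂ AD]
   → C = (-21/2, -11/2)
3. B_x = 15/2  [B is the midpoint of AD]
4. B_y = -23/2  [B is the midpoint of AD]
   → B = (15/2, -23/2)

B = (15/2, -23/2)
C = (-21/2, -11/2)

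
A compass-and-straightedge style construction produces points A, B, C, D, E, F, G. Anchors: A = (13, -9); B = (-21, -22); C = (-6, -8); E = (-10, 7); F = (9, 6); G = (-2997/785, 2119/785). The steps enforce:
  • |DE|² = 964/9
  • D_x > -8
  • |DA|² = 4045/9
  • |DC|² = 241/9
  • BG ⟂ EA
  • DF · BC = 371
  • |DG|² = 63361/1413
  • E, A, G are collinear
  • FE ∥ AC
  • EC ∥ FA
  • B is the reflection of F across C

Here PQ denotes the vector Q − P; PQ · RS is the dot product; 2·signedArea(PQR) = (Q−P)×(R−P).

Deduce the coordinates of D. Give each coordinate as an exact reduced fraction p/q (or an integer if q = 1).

1. D_x = -22/3  [line -15·x + -14·y + -152 = 0 ∩ |DG|² = 63361/1413]
2. D_y = -3  [line -15·x + -14·y + -152 = 0 ∩ |DG|² = 63361/1413]
   → D = (-22/3, -3)

D = (-22/3, -3)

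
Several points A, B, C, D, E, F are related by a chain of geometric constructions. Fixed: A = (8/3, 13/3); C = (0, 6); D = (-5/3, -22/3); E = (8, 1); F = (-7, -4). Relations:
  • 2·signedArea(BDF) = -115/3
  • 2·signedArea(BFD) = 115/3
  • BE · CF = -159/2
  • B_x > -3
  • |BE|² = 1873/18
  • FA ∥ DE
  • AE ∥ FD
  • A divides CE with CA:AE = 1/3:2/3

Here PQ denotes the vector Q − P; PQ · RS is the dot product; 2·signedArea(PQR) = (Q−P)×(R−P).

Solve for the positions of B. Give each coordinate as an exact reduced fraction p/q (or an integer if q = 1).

1. B_x = -13/6  [BE · CF = -159/2 ∩ 2·signedArea(BDF) = -115/3]
2. B_y = 1/6  [BE · CF = -159/2 ∩ 2·signedArea(BDF) = -115/3]
   → B = (-13/6, 1/6)

B = (-13/6, 1/6)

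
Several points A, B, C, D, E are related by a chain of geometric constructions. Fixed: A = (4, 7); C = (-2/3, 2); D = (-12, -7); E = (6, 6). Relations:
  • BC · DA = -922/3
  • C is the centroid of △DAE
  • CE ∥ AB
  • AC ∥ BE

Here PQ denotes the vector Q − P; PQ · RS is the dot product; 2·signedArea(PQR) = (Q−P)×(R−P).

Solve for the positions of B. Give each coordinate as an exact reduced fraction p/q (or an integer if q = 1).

B = (32/3, 11)

1. B_x = 32/3  [AC ∥ BE ∩ CE ∥ AB]
2. B_y = 11  [AC ∥ BE ∩ CE ∥ AB]
   → B = (32/3, 11)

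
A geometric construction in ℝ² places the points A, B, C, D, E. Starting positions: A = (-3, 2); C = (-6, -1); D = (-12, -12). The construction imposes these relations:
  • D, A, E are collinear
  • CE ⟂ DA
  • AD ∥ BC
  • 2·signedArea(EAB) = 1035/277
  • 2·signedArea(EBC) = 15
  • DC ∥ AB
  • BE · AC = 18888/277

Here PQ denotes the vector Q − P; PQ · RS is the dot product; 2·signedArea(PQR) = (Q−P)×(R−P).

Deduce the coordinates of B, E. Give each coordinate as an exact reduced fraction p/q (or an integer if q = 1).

B = (3, 13)
E = (-1452/277, -412/277)

1. B_x = 3  [AD ∥ BC ∩ DC ∥ AB]
2. B_y = 13  [AD ∥ BC ∩ DC ∥ AB]
   → B = (3, 13)
3. E_x = -1452/277  [D, A, E are collinear ∩ CE ⟂ DA]
4. E_y = -412/277  [D, A, E are collinear ∩ CE ⟂ DA]
   → E = (-1452/277, -412/277)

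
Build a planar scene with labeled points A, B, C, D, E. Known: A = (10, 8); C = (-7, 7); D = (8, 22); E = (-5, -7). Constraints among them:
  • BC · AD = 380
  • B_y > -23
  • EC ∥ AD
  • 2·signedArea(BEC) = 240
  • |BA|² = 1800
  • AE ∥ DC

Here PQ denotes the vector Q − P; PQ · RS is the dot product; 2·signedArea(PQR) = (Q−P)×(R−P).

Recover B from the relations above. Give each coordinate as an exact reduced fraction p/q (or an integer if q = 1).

1. B_x = -20  [2·signedArea(BEC) = 240 ∩ BC · AD = 380]
2. B_y = -22  [2·signedArea(BEC) = 240 ∩ BC · AD = 380]
   → B = (-20, -22)

B = (-20, -22)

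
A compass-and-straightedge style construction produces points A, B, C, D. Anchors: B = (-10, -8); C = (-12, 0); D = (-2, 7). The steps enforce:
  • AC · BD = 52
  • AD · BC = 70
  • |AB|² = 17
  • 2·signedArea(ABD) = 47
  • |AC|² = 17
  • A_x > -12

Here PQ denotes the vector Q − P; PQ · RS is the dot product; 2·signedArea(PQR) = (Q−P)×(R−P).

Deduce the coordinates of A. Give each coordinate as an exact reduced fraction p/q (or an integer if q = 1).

A = (-11, -4)

1. A_x = -11  [2·signedArea(ABD) = 47 ∩ AD · BC = 70]
2. A_y = -4  [2·signedArea(ABD) = 47 ∩ AD · BC = 70]
   → A = (-11, -4)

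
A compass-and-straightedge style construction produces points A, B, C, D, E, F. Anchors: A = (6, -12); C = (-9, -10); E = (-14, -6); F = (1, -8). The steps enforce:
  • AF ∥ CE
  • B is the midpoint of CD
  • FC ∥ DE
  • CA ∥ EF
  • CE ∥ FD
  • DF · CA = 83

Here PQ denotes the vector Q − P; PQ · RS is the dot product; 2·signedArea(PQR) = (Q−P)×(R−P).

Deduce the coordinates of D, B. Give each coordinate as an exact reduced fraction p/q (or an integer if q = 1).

1. D_x = -4  [FC ∥ DE ∩ CE ∥ FD]
2. D_y = -4  [FC ∥ DE ∩ CE ∥ FD]
   → D = (-4, -4)
3. B_x = -13/2  [B is the midpoint of CD]
4. B_y = -7  [B is the midpoint of CD]
   → B = (-13/2, -7)

B = (-13/2, -7)
D = (-4, -4)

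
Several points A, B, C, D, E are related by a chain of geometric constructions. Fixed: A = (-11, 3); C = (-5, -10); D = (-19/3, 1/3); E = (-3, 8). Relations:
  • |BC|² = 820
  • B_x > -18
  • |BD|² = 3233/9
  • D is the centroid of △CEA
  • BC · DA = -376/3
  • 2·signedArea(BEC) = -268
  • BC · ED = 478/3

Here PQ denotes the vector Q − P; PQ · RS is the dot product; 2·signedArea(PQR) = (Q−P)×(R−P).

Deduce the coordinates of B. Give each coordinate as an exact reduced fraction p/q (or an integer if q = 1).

B = (-17, 16)

1. B_x = -17  [2·signedArea(BEC) = -268 ∩ BC · ED = 478/3]
2. B_y = 16  [2·signedArea(BEC) = -268 ∩ BC · ED = 478/3]
   → B = (-17, 16)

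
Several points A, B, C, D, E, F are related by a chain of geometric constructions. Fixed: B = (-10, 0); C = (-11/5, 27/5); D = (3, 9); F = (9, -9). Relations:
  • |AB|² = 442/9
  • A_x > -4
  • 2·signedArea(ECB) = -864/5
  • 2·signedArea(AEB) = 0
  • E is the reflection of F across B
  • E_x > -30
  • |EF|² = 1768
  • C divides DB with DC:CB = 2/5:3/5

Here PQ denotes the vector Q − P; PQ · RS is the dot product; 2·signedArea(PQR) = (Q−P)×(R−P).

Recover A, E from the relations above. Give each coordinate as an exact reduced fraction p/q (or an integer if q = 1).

A = (-11/3, -3)
E = (-29, 9)

1. E_x = -29  [E is the reflection of F across B]
2. E_y = 9  [E is the reflection of F across B]
   → E = (-29, 9)
3. A_x = -11/3  [line 9·x + 19·y + 90 = 0 ∩ |AB|² = 442/9]
4. A_y = -3  [line 9·x + 19·y + 90 = 0 ∩ |AB|² = 442/9]
   → A = (-11/3, -3)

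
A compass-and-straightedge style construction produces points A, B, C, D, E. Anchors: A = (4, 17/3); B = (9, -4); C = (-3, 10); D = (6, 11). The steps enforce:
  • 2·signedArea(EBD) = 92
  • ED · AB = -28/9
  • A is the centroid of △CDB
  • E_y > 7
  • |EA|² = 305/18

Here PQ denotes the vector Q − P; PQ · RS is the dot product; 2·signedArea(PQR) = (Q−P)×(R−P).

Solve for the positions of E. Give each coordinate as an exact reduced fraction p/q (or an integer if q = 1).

1. E_x = 1/2  [2·signedArea(EBD) = 92 ∩ ED · AB = -28/9]
2. E_y = 47/6  [2·signedArea(EBD) = 92 ∩ ED · AB = -28/9]
   → E = (1/2, 47/6)

E = (1/2, 47/6)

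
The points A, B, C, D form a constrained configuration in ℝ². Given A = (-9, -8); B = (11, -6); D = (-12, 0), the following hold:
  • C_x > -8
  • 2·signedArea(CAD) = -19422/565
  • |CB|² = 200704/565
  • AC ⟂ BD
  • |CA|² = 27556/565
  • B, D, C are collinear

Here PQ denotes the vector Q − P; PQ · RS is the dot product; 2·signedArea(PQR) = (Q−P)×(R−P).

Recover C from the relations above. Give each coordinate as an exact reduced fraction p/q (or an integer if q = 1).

1. C_x = -4089/565  [B, D, C are collinear ∩ AC ⟂ BD]
2. C_y = -702/565  [B, D, C are collinear ∩ AC ⟂ BD]
   → C = (-4089/565, -702/565)

C = (-4089/565, -702/565)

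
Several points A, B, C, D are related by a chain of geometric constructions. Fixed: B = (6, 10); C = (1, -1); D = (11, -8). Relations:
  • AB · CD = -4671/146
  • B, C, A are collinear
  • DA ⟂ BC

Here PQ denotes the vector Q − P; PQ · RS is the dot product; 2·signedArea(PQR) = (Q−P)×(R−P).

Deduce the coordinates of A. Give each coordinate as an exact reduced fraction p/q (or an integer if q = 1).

1. A_x = 11/146  [B, C, A are collinear ∩ DA ⟂ BC]
2. A_y = -443/146  [B, C, A are collinear ∩ DA ⟂ BC]
   → A = (11/146, -443/146)

A = (11/146, -443/146)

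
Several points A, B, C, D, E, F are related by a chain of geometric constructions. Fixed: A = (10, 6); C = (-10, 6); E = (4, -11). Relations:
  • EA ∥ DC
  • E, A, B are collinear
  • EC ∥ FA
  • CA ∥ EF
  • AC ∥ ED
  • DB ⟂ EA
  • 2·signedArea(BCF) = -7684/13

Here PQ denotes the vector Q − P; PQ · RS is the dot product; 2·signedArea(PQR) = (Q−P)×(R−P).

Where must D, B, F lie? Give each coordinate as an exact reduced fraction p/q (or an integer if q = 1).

1. D_x = -16  [EA ∥ DC ∩ AC ∥ ED]
2. D_y = -11  [EA ∥ DC ∩ AC ∥ ED]
   → D = (-16, -11)
3. B_x = 116/65  [E, A, B are collinear ∩ DB ⟂ EA]
4. B_y = -1123/65  [E, A, B are collinear ∩ DB ⟂ EA]
   → B = (116/65, -1123/65)
5. F_x = 24  [EC ∥ FA ∩ CA ∥ EF]
6. F_y = -11  [EC ∥ FA ∩ CA ∥ EF]
   → F = (24, -11)

B = (116/65, -1123/65)
D = (-16, -11)
F = (24, -11)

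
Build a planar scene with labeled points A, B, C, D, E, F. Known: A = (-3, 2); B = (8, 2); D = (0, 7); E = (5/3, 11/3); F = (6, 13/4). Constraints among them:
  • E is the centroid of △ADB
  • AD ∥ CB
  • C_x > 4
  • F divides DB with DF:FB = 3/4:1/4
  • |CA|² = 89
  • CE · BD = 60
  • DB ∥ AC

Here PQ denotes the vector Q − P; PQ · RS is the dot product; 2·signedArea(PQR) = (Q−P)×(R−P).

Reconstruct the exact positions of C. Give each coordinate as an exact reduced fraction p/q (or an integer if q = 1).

1. C_x = 5  [AD ∥ CB ∩ DB ∥ AC]
2. C_y = -3  [AD ∥ CB ∩ DB ∥ AC]
   → C = (5, -3)

C = (5, -3)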